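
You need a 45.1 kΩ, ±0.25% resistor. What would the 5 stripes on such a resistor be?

45100 Ω = 451 × 10^2.
4 → yellow
5 → green
1 → brown
Multiplier 10^2 → red.
±0.25% tolerance → blue.

yellow, green, brown, red, blue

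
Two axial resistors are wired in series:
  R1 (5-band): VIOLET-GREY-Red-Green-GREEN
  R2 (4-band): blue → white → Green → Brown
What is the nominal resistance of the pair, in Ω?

85100000 Ω

R1: violet, grey, red → 782; green ×10^5 → 78200000 Ω.
R2: blue, white → 69; green ×10^5 → 6900000 Ω.
Series: 78200000 + 6900000 = 85100000 Ω.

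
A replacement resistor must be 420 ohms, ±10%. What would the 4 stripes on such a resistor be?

420 Ω = 42 × 10^1.
4 → yellow
2 → red
Multiplier 10^1 → brown.
±10% tolerance → silver.

yellow, red, brown, silver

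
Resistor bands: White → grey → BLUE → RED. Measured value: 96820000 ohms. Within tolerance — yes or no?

White → 9 (first significant figure)
Grey → 8 (second significant figure)
Blue → ×10^6 multiplier
Red → ±2% tolerance
98 × 1000000 = 98000000 Ω
Allowed range: 96040000 Ω to 99960000 Ω.
96820000 ohms lies inside that range.

yes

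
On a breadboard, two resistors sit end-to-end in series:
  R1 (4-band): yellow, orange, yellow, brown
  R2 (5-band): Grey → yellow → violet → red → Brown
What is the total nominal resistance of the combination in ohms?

514700 Ω

R1: yellow, orange → 43; yellow ×10^4 → 430000 Ω.
R2: grey, yellow, violet → 847; red ×10^2 → 84700 Ω.
Series: 430000 + 84700 = 514700 Ω.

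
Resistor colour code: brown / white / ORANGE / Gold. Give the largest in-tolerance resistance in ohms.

Brown → 1 (first significant figure)
White → 9 (second significant figure)
Orange → ×10^3 multiplier
Gold → ±5% tolerance
19 × 1000 = 19000 Ω
Largest = 19000 × (1 + 5/100) = 19950 Ω.

19950 Ω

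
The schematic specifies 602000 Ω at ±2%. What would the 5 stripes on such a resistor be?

blue, black, red, orange, red

602000 Ω = 602 × 10^3.
6 → blue
0 → black
2 → red
Multiplier 10^3 → orange.
±2% tolerance → red.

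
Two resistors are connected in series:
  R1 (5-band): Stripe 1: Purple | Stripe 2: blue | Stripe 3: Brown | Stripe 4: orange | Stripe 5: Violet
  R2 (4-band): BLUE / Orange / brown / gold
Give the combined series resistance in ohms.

R1: violet, blue, brown → 761; orange ×10^3 → 761000 Ω.
R2: blue, orange → 63; brown ×10 → 630 Ω.
Series: 761000 + 630 = 761630 Ω.

761630 Ω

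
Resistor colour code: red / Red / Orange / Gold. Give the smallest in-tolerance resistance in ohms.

Red → 2 (first significant figure)
Red → 2 (second significant figure)
Orange → ×10^3 multiplier
Gold → ±5% tolerance
22 × 1000 = 22000 Ω
Smallest = 22000 × (1 − 5/100) = 20900 Ω.

20900 Ω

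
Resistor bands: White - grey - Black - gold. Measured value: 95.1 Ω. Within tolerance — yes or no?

White → 9 (first significant figure)
Grey → 8 (second significant figure)
Black → ×1 multiplier
Gold → ±5% tolerance
98 × 1 = 98 Ω
Allowed range: 93.1 Ω to 102.9 Ω.
95.1 Ω lies inside that range.

yes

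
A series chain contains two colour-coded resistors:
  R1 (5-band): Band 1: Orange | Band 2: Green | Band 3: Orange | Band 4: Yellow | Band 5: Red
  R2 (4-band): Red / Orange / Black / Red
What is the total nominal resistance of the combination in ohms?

R1: orange, green, orange → 353; yellow ×10^4 → 3530000 Ω.
R2: red, orange → 23; black ×1 → 23 Ω.
Series: 3530000 + 23 = 3530023 Ω.

3530023 Ω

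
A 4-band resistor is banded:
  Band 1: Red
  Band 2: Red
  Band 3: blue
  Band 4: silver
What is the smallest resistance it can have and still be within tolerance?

Red → 2 (first significant figure)
Red → 2 (second significant figure)
Blue → ×10^6 multiplier
Silver → ±10% tolerance
22 × 1000000 = 22000000 Ω
Smallest = 22000000 × (1 − 10/100) = 19800000 Ω.

19800000 Ω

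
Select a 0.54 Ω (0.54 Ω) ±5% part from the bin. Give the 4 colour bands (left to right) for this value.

0.54 Ω = 54 × 10^-2.
5 → green
4 → yellow
Multiplier 10^-2 → silver.
±5% tolerance → gold.

green, yellow, silver, gold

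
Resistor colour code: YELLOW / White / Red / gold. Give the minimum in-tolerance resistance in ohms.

Yellow → 4 (first significant figure)
White → 9 (second significant figure)
Red → ×10^2 multiplier
Gold → ±5% tolerance
49 × 100 = 4900 Ω
Minimum = 4900 × (1 − 5/100) = 4655 Ω.

4655 Ω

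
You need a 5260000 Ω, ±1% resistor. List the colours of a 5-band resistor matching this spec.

green, red, blue, yellow, brown

5260000 Ω = 526 × 10^4.
5 → green
2 → red
6 → blue
Multiplier 10^4 → yellow.
±1% tolerance → brown.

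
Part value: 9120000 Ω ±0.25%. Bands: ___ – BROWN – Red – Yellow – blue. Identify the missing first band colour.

white

9120000 Ω = 912 × 10^4.
The first band gives digit 9 of the significand, and 9 is white.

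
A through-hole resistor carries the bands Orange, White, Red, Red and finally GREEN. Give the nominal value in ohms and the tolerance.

39200 Ω ±0.5%

Orange → 3 (first significant figure)
White → 9 (second significant figure)
Red → 2 (third significant figure)
Red → ×10^2 multiplier
Green → ±0.5% tolerance
392 × 100 = 39200 Ω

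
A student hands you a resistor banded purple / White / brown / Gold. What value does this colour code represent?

790 Ω

Violet → 7 (first significant figure)
White → 9 (second significant figure)
Brown → ×10 multiplier
79 × 10 = 790 Ω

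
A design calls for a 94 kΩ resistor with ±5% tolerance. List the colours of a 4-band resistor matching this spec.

white, yellow, orange, gold

94000 Ω = 94 × 10^3.
9 → white
4 → yellow
Multiplier 10^3 → orange.
±5% tolerance → gold.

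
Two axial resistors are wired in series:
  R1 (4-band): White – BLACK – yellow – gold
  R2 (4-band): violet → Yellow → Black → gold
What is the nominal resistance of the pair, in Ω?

R1: white, black → 90; yellow ×10^4 → 900000 Ω.
R2: violet, yellow → 74; black ×1 → 74 Ω.
Series: 900000 + 74 = 900074 Ω.

900074 Ω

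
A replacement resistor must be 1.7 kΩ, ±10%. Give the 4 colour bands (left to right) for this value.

1700 Ω = 17 × 10^2.
1 → brown
7 → violet
Multiplier 10^2 → red.
±10% tolerance → silver.

brown, violet, red, silver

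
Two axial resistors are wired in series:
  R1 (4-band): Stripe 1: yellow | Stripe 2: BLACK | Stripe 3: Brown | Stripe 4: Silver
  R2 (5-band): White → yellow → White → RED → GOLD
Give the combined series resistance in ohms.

95300 Ω

R1: yellow, black → 40; brown ×10 → 400 Ω.
R2: white, yellow, white → 949; red ×10^2 → 94900 Ω.
Series: 400 + 94900 = 95300 Ω.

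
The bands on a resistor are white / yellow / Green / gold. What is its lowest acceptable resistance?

8930000 Ω

White → 9 (first significant figure)
Yellow → 4 (second significant figure)
Green → ×10^5 multiplier
Gold → ±5% tolerance
94 × 100000 = 9400000 Ω
Lowest = 9400000 × (1 − 5/100) = 8930000 Ω.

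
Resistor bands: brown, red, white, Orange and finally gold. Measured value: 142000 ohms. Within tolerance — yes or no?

no

Brown → 1 (first significant figure)
Red → 2 (second significant figure)
White → 9 (third significant figure)
Orange → ×10^3 multiplier
Gold → ±5% tolerance
129 × 1000 = 129000 Ω
Allowed range: 122550 Ω to 135450 Ω.
142000 ohms lies outside that range.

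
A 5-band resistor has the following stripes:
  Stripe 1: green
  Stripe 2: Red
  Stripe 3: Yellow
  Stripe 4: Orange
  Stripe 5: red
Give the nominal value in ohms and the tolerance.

Green → 5 (first significant figure)
Red → 2 (second significant figure)
Yellow → 4 (third significant figure)
Orange → ×10^3 multiplier
Red → ±2% tolerance
524 × 1000 = 524000 Ω

524000 Ω ±2%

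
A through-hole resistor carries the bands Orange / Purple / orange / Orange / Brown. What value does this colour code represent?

Orange → 3 (first significant figure)
Violet → 7 (second significant figure)
Orange → 3 (third significant figure)
Orange → ×10^3 multiplier
373 × 1000 = 373000 Ω

373000 Ω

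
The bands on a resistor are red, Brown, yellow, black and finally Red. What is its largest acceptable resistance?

218.28 Ω

Red → 2 (first significant figure)
Brown → 1 (second significant figure)
Yellow → 4 (third significant figure)
Black → ×1 multiplier
Red → ±2% tolerance
214 × 1 = 214 Ω
Largest = 214 × (1 + 2/100) = 218.28 Ω.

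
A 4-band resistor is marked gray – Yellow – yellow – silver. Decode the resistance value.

840000 Ω

Grey → 8 (first significant figure)
Yellow → 4 (second significant figure)
Yellow → ×10^4 multiplier
84 × 10000 = 840000 Ω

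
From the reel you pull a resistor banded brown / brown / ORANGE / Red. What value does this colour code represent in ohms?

Brown → 1 (first significant figure)
Brown → 1 (second significant figure)
Orange → ×10^3 multiplier
11 × 1000 = 11000 Ω

11000 Ω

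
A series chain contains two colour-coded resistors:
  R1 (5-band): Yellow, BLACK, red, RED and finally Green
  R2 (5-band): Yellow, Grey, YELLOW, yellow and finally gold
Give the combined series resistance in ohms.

4880200 Ω

R1: yellow, black, red → 402; red ×10^2 → 40200 Ω.
R2: yellow, grey, yellow → 484; yellow ×10^4 → 4840000 Ω.
Series: 40200 + 4840000 = 4880200 Ω.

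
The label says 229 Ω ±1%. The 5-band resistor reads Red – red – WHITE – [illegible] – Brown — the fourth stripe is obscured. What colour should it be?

229 Ω = 229 × 10^0.
The fourth band is the multiplier, 10^0, which is black.

black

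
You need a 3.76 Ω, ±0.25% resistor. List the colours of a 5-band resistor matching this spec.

3.76 Ω = 376 × 10^-2.
3 → orange
7 → violet
6 → blue
Multiplier 10^-2 → silver.
±0.25% tolerance → blue.

orange, violet, blue, silver, blue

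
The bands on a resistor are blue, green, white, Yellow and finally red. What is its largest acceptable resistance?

6721800 Ω

Blue → 6 (first significant figure)
Green → 5 (second significant figure)
White → 9 (third significant figure)
Yellow → ×10^4 multiplier
Red → ±2% tolerance
659 × 10000 = 6590000 Ω
Largest = 6590000 × (1 + 2/100) = 6721800 Ω.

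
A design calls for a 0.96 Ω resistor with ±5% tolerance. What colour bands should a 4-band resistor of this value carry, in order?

white, blue, silver, gold

0.96 Ω = 96 × 10^-2.
9 → white
6 → blue
Multiplier 10^-2 → silver.
±5% tolerance → gold.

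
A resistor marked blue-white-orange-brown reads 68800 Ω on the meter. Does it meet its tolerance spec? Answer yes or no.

yes

Blue → 6 (first significant figure)
White → 9 (second significant figure)
Orange → ×10^3 multiplier
Brown → ±1% tolerance
69 × 1000 = 69000 Ω
Allowed range: 68310 Ω to 69690 Ω.
68800 Ω lies inside that range.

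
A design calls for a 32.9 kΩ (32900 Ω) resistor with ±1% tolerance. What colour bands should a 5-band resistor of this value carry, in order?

32900 Ω = 329 × 10^2.
3 → orange
2 → red
9 → white
Multiplier 10^2 → red.
±1% tolerance → brown.

orange, red, white, red, brown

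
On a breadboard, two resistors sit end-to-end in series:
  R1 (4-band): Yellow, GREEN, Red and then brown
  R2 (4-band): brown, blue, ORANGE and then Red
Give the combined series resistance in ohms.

20500 Ω

R1: yellow, green → 45; red ×10^2 → 4500 Ω.
R2: brown, blue → 16; orange ×10^3 → 16000 Ω.
Series: 4500 + 16000 = 20500 Ω.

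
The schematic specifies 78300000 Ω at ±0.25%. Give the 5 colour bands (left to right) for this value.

78300000 Ω = 783 × 10^5.
7 → violet
8 → grey
3 → orange
Multiplier 10^5 → green.
±0.25% tolerance → blue.

violet, grey, orange, green, blue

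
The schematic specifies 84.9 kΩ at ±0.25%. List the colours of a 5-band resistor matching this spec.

grey, yellow, white, red, blue

84900 Ω = 849 × 10^2.
8 → grey
4 → yellow
9 → white
Multiplier 10^2 → red.
±0.25% tolerance → blue.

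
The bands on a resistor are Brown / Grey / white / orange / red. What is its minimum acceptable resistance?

185220 Ω

Brown → 1 (first significant figure)
Grey → 8 (second significant figure)
White → 9 (third significant figure)
Orange → ×10^3 multiplier
Red → ±2% tolerance
189 × 1000 = 189000 Ω
Minimum = 189000 × (1 − 2/100) = 185220 Ω.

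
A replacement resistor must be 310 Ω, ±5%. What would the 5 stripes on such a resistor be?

310 Ω = 310 × 10^0.
3 → orange
1 → brown
0 → black
Multiplier 10^0 → black.
±5% tolerance → gold.

orange, brown, black, black, gold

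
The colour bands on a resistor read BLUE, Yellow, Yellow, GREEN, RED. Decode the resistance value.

Blue → 6 (first significant figure)
Yellow → 4 (second significant figure)
Yellow → 4 (third significant figure)
Green → ×10^5 multiplier
644 × 100000 = 64400000 Ω

64400000 Ω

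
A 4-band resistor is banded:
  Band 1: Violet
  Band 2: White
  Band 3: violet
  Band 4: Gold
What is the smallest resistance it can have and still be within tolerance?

Violet → 7 (first significant figure)
White → 9 (second significant figure)
Violet → ×10^7 multiplier
Gold → ±5% tolerance
79 × 10000000 = 790000000 Ω
Smallest = 790000000 × (1 − 5/100) = 750500000 Ω.

750500000 Ω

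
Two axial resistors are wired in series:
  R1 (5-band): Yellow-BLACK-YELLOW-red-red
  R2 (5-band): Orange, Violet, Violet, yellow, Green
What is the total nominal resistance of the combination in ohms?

3810400 Ω

R1: yellow, black, yellow → 404; red ×10^2 → 40400 Ω.
R2: orange, violet, violet → 377; yellow ×10^4 → 3770000 Ω.
Series: 40400 + 3770000 = 3810400 Ω.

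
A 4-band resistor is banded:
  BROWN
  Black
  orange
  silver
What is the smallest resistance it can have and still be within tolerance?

Brown → 1 (first significant figure)
Black → 0 (second significant figure)
Orange → ×10^3 multiplier
Silver → ±10% tolerance
10 × 1000 = 10000 Ω
Smallest = 10000 × (1 − 10/100) = 9000 Ω.

9000 Ω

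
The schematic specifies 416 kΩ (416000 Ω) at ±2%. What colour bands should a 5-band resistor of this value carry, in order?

416000 Ω = 416 × 10^3.
4 → yellow
1 → brown
6 → blue
Multiplier 10^3 → orange.
±2% tolerance → red.

yellow, brown, blue, orange, red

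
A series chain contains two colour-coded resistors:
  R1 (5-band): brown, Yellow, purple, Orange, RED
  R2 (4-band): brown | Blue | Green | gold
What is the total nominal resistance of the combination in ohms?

1747000 Ω

R1: brown, yellow, violet → 147; orange ×10^3 → 147000 Ω.
R2: brown, blue → 16; green ×10^5 → 1600000 Ω.
Series: 147000 + 1600000 = 1747000 Ω.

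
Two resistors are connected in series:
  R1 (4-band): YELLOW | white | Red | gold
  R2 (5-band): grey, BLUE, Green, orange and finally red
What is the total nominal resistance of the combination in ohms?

R1: yellow, white → 49; red ×10^2 → 4900 Ω.
R2: grey, blue, green → 865; orange ×10^3 → 865000 Ω.
Series: 4900 + 865000 = 869900 Ω.

869900 Ω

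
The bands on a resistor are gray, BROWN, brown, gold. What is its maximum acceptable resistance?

850.5 Ω

Grey → 8 (first significant figure)
Brown → 1 (second significant figure)
Brown → ×10 multiplier
Gold → ±5% tolerance
81 × 10 = 810 Ω
Maximum = 810 × (1 + 5/100) = 850.5 Ω.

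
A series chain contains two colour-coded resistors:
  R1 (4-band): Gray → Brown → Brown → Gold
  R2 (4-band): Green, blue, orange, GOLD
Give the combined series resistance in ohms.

56810 Ω

R1: grey, brown → 81; brown ×10 → 810 Ω.
R2: green, blue → 56; orange ×10^3 → 56000 Ω.
Series: 810 + 56000 = 56810 Ω.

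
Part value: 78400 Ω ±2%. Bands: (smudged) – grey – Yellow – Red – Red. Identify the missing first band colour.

violet

78400 Ω = 784 × 10^2.
The first band gives digit 7 of the significand, and 7 is violet.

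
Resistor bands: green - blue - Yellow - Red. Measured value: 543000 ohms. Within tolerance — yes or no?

Green → 5 (first significant figure)
Blue → 6 (second significant figure)
Yellow → ×10^4 multiplier
Red → ±2% tolerance
56 × 10000 = 560000 Ω
Allowed range: 548800 Ω to 571200 Ω.
543000 ohms lies outside that range.

no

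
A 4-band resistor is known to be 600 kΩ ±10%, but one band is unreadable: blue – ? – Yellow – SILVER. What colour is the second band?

600000 Ω = 60 × 10^4.
The second band gives digit 0 of the significand, and 0 is black.

black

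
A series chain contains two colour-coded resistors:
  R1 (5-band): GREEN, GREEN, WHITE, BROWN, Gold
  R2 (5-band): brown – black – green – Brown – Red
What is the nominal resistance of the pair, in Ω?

R1: green, green, white → 559; brown ×10 → 5590 Ω.
R2: brown, black, green → 105; brown ×10 → 1050 Ω.
Series: 5590 + 1050 = 6640 Ω.

6640 Ω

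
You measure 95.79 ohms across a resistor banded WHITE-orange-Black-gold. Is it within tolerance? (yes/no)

White → 9 (first significant figure)
Orange → 3 (second significant figure)
Black → ×1 multiplier
Gold → ±5% tolerance
93 × 1 = 93 Ω
Allowed range: 88.35 Ω to 97.65 Ω.
95.79 ohms lies inside that range.

yes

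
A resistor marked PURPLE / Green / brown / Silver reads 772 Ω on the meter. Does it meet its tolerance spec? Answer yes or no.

Violet → 7 (first significant figure)
Green → 5 (second significant figure)
Brown → ×10 multiplier
Silver → ±10% tolerance
75 × 10 = 750 Ω
Allowed range: 675 Ω to 825 Ω.
772 Ω lies inside that range.

yes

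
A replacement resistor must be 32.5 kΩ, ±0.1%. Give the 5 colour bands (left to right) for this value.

orange, red, green, red, violet

32500 Ω = 325 × 10^2.
3 → orange
2 → red
5 → green
Multiplier 10^2 → red.
±0.1% tolerance → violet.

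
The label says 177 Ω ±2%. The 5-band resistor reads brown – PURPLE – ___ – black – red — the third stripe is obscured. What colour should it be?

177 Ω = 177 × 10^0.
The third band gives digit 7 of the significand, and 7 is violet.

violet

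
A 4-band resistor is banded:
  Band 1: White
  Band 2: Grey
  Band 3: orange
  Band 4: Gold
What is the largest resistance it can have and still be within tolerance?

White → 9 (first significant figure)
Grey → 8 (second significant figure)
Orange → ×10^3 multiplier
Gold → ±5% tolerance
98 × 1000 = 98000 Ω
Largest = 98000 × (1 + 5/100) = 102900 Ω.

102900 Ω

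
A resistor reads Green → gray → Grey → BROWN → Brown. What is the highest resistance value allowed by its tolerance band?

Green → 5 (first significant figure)
Grey → 8 (second significant figure)
Grey → 8 (third significant figure)
Brown → ×10 multiplier
Brown → ±1% tolerance
588 × 10 = 5880 Ω
Highest = 5880 × (1 + 1/100) = 5938.8 Ω.

5938.8 Ω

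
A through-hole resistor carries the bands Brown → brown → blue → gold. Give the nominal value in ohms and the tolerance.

Brown → 1 (first significant figure)
Brown → 1 (second significant figure)
Blue → ×10^6 multiplier
Gold → ±5% tolerance
11 × 1000000 = 11000000 Ω

11000000 Ω ±5%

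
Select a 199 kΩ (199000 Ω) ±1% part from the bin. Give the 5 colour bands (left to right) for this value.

brown, white, white, orange, brown

199000 Ω = 199 × 10^3.
1 → brown
9 → white
9 → white
Multiplier 10^3 → orange.
±1% tolerance → brown.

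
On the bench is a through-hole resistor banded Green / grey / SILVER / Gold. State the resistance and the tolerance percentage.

0.58 Ω ±5%

Green → 5 (first significant figure)
Grey → 8 (second significant figure)
Silver → ×0.01 multiplier
Gold → ±5% tolerance
58 × 0.01 = 0.58 Ω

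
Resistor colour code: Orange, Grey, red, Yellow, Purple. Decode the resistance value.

Orange → 3 (first significant figure)
Grey → 8 (second significant figure)
Red → 2 (third significant figure)
Yellow → ×10^4 multiplier
382 × 10000 = 3820000 Ω

3820000 Ω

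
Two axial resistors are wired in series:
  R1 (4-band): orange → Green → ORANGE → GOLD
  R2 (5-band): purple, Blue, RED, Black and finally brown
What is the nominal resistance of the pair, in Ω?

R1: orange, green → 35; orange ×10^3 → 35000 Ω.
R2: violet, blue, red → 762; black ×1 → 762 Ω.
Series: 35000 + 762 = 35762 Ω.

35762 Ω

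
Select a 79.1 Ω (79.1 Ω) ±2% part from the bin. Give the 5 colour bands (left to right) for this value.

violet, white, brown, gold, red

79.1 Ω = 791 × 10^-1.
7 → violet
9 → white
1 → brown
Multiplier 10^-1 → gold.
±2% tolerance → red.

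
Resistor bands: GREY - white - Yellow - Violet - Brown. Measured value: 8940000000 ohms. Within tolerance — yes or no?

Grey → 8 (first significant figure)
White → 9 (second significant figure)
Yellow → 4 (third significant figure)
Violet → ×10^7 multiplier
Brown → ±1% tolerance
894 × 10000000 = 8940000000 Ω
Allowed range: 8850600000 Ω to 9029400000 Ω.
8940000000 ohms lies inside that range.

yes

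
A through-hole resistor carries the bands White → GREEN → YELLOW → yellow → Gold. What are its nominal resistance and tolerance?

9540000 Ω ±5%

White → 9 (first significant figure)
Green → 5 (second significant figure)
Yellow → 4 (third significant figure)
Yellow → ×10^4 multiplier
Gold → ±5% tolerance
954 × 10000 = 9540000 Ω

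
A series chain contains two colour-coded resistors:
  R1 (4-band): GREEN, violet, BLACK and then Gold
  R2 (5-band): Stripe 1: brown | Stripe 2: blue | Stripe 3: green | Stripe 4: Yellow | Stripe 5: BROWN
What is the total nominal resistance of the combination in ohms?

R1: green, violet → 57; black ×1 → 57 Ω.
R2: brown, blue, green → 165; yellow ×10^4 → 1650000 Ω.
Series: 57 + 1650000 = 1650057 Ω.

1650057 Ω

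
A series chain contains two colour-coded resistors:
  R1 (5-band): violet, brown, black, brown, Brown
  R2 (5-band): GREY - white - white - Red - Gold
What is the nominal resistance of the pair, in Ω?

97000 Ω

R1: violet, brown, black → 710; brown ×10 → 7100 Ω.
R2: grey, white, white → 899; red ×10^2 → 89900 Ω.
Series: 7100 + 89900 = 97000 Ω.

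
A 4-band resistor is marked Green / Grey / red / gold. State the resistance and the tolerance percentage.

5800 Ω ±5%

Green → 5 (first significant figure)
Grey → 8 (second significant figure)
Red → ×10^2 multiplier
Gold → ±5% tolerance
58 × 100 = 5800 Ω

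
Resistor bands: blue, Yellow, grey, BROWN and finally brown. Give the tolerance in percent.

The last band, brown, is the tolerance band.
Brown corresponds to ±1%.

±1%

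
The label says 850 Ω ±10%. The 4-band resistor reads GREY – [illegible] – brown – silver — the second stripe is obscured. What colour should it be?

850 Ω = 85 × 10^1.
The second band gives digit 5 of the significand, and 5 is green.

green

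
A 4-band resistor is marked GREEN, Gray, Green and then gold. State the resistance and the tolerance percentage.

Green → 5 (first significant figure)
Grey → 8 (second significant figure)
Green → ×10^5 multiplier
Gold → ±5% tolerance
58 × 100000 = 5800000 Ω

5800000 Ω ±5%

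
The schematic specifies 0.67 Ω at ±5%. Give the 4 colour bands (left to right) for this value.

blue, violet, silver, gold

0.67 Ω = 67 × 10^-2.
6 → blue
7 → violet
Multiplier 10^-2 → silver.
±5% tolerance → gold.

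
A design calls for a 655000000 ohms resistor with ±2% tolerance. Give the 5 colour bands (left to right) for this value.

655000000 Ω = 655 × 10^6.
6 → blue
5 → green
5 → green
Multiplier 10^6 → blue.
±2% tolerance → red.

blue, green, green, blue, red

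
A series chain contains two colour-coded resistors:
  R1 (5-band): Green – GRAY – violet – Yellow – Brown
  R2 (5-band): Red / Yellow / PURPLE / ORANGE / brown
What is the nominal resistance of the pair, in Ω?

6117000 Ω

R1: green, grey, violet → 587; yellow ×10^4 → 5870000 Ω.
R2: red, yellow, violet → 247; orange ×10^3 → 247000 Ω.
Series: 5870000 + 247000 = 6117000 Ω.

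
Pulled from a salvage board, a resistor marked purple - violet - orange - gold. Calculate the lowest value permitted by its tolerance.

73150 Ω

Violet → 7 (first significant figure)
Violet → 7 (second significant figure)
Orange → ×10^3 multiplier
Gold → ±5% tolerance
77 × 1000 = 77000 Ω
Lowest = 77000 × (1 − 5/100) = 73150 Ω.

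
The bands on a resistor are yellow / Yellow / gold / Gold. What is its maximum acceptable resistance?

Yellow → 4 (first significant figure)
Yellow → 4 (second significant figure)
Gold → ×0.1 multiplier
Gold → ±5% tolerance
44 × 0.1 = 4.4 Ω
Maximum = 4.4 × (1 + 5/100) = 4.62 Ω.

4.62 Ω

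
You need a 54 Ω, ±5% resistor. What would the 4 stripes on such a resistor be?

54 Ω = 54 × 10^0.
5 → green
4 → yellow
Multiplier 10^0 → black.
±5% tolerance → gold.

green, yellow, black, gold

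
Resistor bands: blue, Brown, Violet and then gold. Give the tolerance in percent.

±5%

The last band, gold, is the tolerance band.
Gold corresponds to ±5%.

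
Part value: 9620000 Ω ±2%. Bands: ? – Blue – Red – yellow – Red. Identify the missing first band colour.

white

9620000 Ω = 962 × 10^4.
The first band gives digit 9 of the significand, and 9 is white.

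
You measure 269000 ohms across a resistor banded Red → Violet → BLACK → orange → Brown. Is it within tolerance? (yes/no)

Red → 2 (first significant figure)
Violet → 7 (second significant figure)
Black → 0 (third significant figure)
Orange → ×10^3 multiplier
Brown → ±1% tolerance
270 × 1000 = 270000 Ω
Allowed range: 267300 Ω to 272700 Ω.
269000 ohms lies inside that range.

yes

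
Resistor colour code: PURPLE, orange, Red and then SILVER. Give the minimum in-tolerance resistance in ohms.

6570 Ω

Violet → 7 (first significant figure)
Orange → 3 (second significant figure)
Red → ×10^2 multiplier
Silver → ±10% tolerance
73 × 100 = 7300 Ω
Minimum = 7300 × (1 − 10/100) = 6570 Ω.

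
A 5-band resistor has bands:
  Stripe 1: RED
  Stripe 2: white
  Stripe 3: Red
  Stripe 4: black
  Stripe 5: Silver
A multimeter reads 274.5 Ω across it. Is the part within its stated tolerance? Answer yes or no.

Red → 2 (first significant figure)
White → 9 (second significant figure)
Red → 2 (third significant figure)
Black → ×1 multiplier
Silver → ±10% tolerance
292 × 1 = 292 Ω
Allowed range: 262.8 Ω to 321.2 Ω.
274.5 Ω lies inside that range.

yes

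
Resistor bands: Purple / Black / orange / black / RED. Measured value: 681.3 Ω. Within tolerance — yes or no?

Violet → 7 (first significant figure)
Black → 0 (second significant figure)
Orange → 3 (third significant figure)
Black → ×1 multiplier
Red → ±2% tolerance
703 × 1 = 703 Ω
Allowed range: 688.94 Ω to 717.06 Ω.
681.3 Ω lies outside that range.

no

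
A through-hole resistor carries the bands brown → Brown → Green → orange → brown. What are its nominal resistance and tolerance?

115000 Ω ±1%

Brown → 1 (first significant figure)
Brown → 1 (second significant figure)
Green → 5 (third significant figure)
Orange → ×10^3 multiplier
Brown → ±1% tolerance
115 × 1000 = 115000 Ω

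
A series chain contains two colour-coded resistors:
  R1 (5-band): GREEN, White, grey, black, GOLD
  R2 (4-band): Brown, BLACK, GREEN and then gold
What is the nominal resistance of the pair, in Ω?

R1: green, white, grey → 598; black ×1 → 598 Ω.
R2: brown, black → 10; green ×10^5 → 1000000 Ω.
Series: 598 + 1000000 = 1000598 Ω.

1000598 Ω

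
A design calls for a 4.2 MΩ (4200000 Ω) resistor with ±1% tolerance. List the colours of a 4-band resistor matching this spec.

4200000 Ω = 42 × 10^5.
4 → yellow
2 → red
Multiplier 10^5 → green.
±1% tolerance → brown.

yellow, red, green, brown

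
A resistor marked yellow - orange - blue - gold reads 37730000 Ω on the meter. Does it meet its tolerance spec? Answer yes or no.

no

Yellow → 4 (first significant figure)
Orange → 3 (second significant figure)
Blue → ×10^6 multiplier
Gold → ±5% tolerance
43 × 1000000 = 43000000 Ω
Allowed range: 40850000 Ω to 45150000 Ω.
37730000 Ω lies outside that range.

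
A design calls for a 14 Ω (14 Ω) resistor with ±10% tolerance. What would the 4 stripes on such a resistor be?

14 Ω = 14 × 10^0.
1 → brown
4 → yellow
Multiplier 10^0 → black.
±10% tolerance → silver.

brown, yellow, black, silver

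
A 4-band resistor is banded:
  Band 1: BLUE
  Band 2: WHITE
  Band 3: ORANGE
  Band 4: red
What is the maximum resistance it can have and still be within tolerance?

70380 Ω

Blue → 6 (first significant figure)
White → 9 (second significant figure)
Orange → ×10^3 multiplier
Red → ±2% tolerance
69 × 1000 = 69000 Ω
Maximum = 69000 × (1 + 2/100) = 70380 Ω.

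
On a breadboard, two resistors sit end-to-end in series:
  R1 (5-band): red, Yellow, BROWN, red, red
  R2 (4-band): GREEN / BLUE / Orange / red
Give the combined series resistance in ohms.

80100 Ω

R1: red, yellow, brown → 241; red ×10^2 → 24100 Ω.
R2: green, blue → 56; orange ×10^3 → 56000 Ω.
Series: 24100 + 56000 = 80100 Ω.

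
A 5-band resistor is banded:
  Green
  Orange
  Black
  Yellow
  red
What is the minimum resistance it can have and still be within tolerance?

5194000 Ω

Green → 5 (first significant figure)
Orange → 3 (second significant figure)
Black → 0 (third significant figure)
Yellow → ×10^4 multiplier
Red → ±2% tolerance
530 × 10000 = 5300000 Ω
Minimum = 5300000 × (1 − 2/100) = 5194000 Ω.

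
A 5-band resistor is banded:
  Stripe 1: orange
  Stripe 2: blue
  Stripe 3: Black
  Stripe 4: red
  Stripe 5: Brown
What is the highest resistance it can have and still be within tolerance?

36360 Ω

Orange → 3 (first significant figure)
Blue → 6 (second significant figure)
Black → 0 (third significant figure)
Red → ×10^2 multiplier
Brown → ±1% tolerance
360 × 100 = 36000 Ω
Highest = 36000 × (1 + 1/100) = 36360 Ω.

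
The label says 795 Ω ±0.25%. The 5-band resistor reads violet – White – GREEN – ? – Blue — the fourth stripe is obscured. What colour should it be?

black

795 Ω = 795 × 10^0.
The fourth band is the multiplier, 10^0, which is black.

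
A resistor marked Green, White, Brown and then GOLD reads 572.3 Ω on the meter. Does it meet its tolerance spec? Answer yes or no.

yes

Green → 5 (first significant figure)
White → 9 (second significant figure)
Brown → ×10 multiplier
Gold → ±5% tolerance
59 × 10 = 590 Ω
Allowed range: 560.5 Ω to 619.5 Ω.
572.3 Ω lies inside that range.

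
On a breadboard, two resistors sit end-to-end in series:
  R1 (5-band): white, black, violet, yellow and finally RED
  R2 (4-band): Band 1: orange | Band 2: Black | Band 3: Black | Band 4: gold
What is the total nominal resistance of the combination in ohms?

R1: white, black, violet → 907; yellow ×10^4 → 9070000 Ω.
R2: orange, black → 30; black ×1 → 30 Ω.
Series: 9070000 + 30 = 9070030 Ω.

9070030 Ω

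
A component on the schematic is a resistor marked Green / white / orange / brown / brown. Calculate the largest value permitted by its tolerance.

5989.3 Ω

Green → 5 (first significant figure)
White → 9 (second significant figure)
Orange → 3 (third significant figure)
Brown → ×10 multiplier
Brown → ±1% tolerance
593 × 10 = 5930 Ω
Largest = 5930 × (1 + 1/100) = 5989.3 Ω.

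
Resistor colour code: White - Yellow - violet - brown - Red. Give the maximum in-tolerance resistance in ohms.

White → 9 (first significant figure)
Yellow → 4 (second significant figure)
Violet → 7 (third significant figure)
Brown → ×10 multiplier
Red → ±2% tolerance
947 × 10 = 9470 Ω
Maximum = 9470 × (1 + 2/100) = 9659.4 Ω.

9659.4 Ω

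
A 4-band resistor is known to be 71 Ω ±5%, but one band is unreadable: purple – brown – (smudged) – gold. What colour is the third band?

black

71 Ω = 71 × 10^0.
The third band is the multiplier, 10^0, which is black.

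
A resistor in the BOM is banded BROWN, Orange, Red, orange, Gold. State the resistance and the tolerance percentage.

132000 Ω ±5%

Brown → 1 (first significant figure)
Orange → 3 (second significant figure)
Red → 2 (third significant figure)
Orange → ×10^3 multiplier
Gold → ±5% tolerance
132 × 1000 = 132000 Ω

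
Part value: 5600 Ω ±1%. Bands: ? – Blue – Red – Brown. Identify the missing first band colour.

green

5600 Ω = 56 × 10^2.
The first band gives digit 5 of the significand, and 5 is green.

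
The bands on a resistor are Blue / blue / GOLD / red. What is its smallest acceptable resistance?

6.468 Ω

Blue → 6 (first significant figure)
Blue → 6 (second significant figure)
Gold → ×0.1 multiplier
Red → ±2% tolerance
66 × 0.1 = 6.6 Ω
Smallest = 6.6 × (1 − 2/100) = 6.468 Ω.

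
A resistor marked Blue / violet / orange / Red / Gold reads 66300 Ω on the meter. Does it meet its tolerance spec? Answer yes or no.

yes

Blue → 6 (first significant figure)
Violet → 7 (second significant figure)
Orange → 3 (third significant figure)
Red → ×10^2 multiplier
Gold → ±5% tolerance
673 × 100 = 67300 Ω
Allowed range: 63935 Ω to 70665 Ω.
66300 Ω lies inside that range.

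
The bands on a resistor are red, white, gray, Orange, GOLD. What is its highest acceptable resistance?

312900 Ω

Red → 2 (first significant figure)
White → 9 (second significant figure)
Grey → 8 (third significant figure)
Orange → ×10^3 multiplier
Gold → ±5% tolerance
298 × 1000 = 298000 Ω
Highest = 298000 × (1 + 5/100) = 312900 Ω.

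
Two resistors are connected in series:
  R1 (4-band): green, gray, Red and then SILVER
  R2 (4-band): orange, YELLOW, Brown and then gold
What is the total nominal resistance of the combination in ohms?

R1: green, grey → 58; red ×10^2 → 5800 Ω.
R2: orange, yellow → 34; brown ×10 → 340 Ω.
Series: 5800 + 340 = 6140 Ω.

6140 Ω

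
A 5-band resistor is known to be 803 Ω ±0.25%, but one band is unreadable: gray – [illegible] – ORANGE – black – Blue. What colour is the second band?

black

803 Ω = 803 × 10^0.
The second band gives digit 0 of the significand, and 0 is black.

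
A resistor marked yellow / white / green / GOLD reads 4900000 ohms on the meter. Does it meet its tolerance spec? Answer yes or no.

Yellow → 4 (first significant figure)
White → 9 (second significant figure)
Green → ×10^5 multiplier
Gold → ±5% tolerance
49 × 100000 = 4900000 Ω
Allowed range: 4655000 Ω to 5145000 Ω.
4900000 ohms lies inside that range.

yes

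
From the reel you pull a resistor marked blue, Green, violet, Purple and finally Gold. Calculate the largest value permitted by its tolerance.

6898500000 Ω

Blue → 6 (first significant figure)
Green → 5 (second significant figure)
Violet → 7 (third significant figure)
Violet → ×10^7 multiplier
Gold → ±5% tolerance
657 × 10000000 = 6570000000 Ω
Largest = 6570000000 × (1 + 5/100) = 6898500000 Ω.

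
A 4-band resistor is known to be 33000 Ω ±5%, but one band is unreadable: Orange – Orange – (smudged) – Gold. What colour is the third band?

orange

33000 Ω = 33 × 10^3.
The third band is the multiplier, 10^3, which is orange.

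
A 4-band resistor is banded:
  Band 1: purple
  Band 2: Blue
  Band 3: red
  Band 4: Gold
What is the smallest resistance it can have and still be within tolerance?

7220 Ω

Violet → 7 (first significant figure)
Blue → 6 (second significant figure)
Red → ×10^2 multiplier
Gold → ±5% tolerance
76 × 100 = 7600 Ω
Smallest = 7600 × (1 − 5/100) = 7220 Ω.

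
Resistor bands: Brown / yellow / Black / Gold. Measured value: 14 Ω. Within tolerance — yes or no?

yes

Brown → 1 (first significant figure)
Yellow → 4 (second significant figure)
Black → ×1 multiplier
Gold → ±5% tolerance
14 × 1 = 14 Ω
Allowed range: 13.3 Ω to 14.7 Ω.
14 Ω lies inside that range.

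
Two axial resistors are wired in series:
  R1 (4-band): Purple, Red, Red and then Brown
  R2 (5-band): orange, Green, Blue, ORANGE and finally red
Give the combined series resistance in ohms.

R1: violet, red → 72; red ×10^2 → 7200 Ω.
R2: orange, green, blue → 356; orange ×10^3 → 356000 Ω.
Series: 7200 + 356000 = 363200 Ω.

363200 Ω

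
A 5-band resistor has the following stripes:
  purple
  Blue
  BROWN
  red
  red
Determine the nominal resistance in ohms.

Violet → 7 (first significant figure)
Blue → 6 (second significant figure)
Brown → 1 (third significant figure)
Red → ×10^2 multiplier
761 × 100 = 76100 Ω

76100 Ω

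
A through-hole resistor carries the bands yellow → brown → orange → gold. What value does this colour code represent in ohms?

Yellow → 4 (first significant figure)
Brown → 1 (second significant figure)
Orange → ×10^3 multiplier
41 × 1000 = 41000 Ω

41000 Ω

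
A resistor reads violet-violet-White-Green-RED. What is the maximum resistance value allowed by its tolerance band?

79458000 Ω

Violet → 7 (first significant figure)
Violet → 7 (second significant figure)
White → 9 (third significant figure)
Green → ×10^5 multiplier
Red → ±2% tolerance
779 × 100000 = 77900000 Ω
Maximum = 77900000 × (1 + 2/100) = 79458000 Ω.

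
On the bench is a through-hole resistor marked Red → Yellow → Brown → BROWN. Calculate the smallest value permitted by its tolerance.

237.6 Ω

Red → 2 (first significant figure)
Yellow → 4 (second significant figure)
Brown → ×10 multiplier
Brown → ±1% tolerance
24 × 10 = 240 Ω
Smallest = 240 × (1 − 1/100) = 237.6 Ω.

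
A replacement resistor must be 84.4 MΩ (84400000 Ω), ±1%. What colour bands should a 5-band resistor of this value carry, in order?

84400000 Ω = 844 × 10^5.
8 → grey
4 → yellow
4 → yellow
Multiplier 10^5 → green.
±1% tolerance → brown.

grey, yellow, yellow, green, brown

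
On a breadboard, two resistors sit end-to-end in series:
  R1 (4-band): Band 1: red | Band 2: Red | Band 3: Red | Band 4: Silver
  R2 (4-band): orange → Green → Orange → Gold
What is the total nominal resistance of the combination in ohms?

R1: red, red → 22; red ×10^2 → 2200 Ω.
R2: orange, green → 35; orange ×10^3 → 35000 Ω.
Series: 2200 + 35000 = 37200 Ω.

37200 Ω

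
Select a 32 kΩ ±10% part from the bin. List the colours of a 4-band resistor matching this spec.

orange, red, orange, silver

32000 Ω = 32 × 10^3.
3 → orange
2 → red
Multiplier 10^3 → orange.
±10% tolerance → silver.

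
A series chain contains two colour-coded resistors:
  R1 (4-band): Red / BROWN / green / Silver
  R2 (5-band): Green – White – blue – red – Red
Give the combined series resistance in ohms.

2159600 Ω

R1: red, brown → 21; green ×10^5 → 2100000 Ω.
R2: green, white, blue → 596; red ×10^2 → 59600 Ω.
Series: 2100000 + 59600 = 2159600 Ω.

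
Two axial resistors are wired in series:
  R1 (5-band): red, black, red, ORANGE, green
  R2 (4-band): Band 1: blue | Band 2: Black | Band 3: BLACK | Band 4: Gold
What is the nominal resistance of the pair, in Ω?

202060 Ω

R1: red, black, red → 202; orange ×10^3 → 202000 Ω.
R2: blue, black → 60; black ×1 → 60 Ω.
Series: 202000 + 60 = 202060 Ω.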